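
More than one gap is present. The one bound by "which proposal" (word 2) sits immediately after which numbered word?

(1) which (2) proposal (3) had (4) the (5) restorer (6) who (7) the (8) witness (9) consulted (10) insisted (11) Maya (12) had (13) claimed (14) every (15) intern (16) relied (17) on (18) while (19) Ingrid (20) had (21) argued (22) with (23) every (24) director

The displaced element is "which proposal" (word 2).
It is linked across 2 clause boundaries (Ø → Ø).
It functions as the object of the preposition "on" of "relied", so the gap sits immediately after word 17 ("on").
Base order: The restorer who the witness consulted had insisted Maya had claimed every intern relied on which proposal while Ingrid had argued with every director.

17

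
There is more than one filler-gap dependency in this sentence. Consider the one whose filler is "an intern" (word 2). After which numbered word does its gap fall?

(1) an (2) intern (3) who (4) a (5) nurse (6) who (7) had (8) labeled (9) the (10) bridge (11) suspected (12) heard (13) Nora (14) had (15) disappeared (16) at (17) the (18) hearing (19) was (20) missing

The displaced element is "an intern" (word 2).
It is linked across 1 clause boundary (Ø).
It functions as the subject of "heard", so the gap sits immediately after word 11 ("suspected").
Base order: A nurse who had labeled the bridge suspected an intern heard Nora had disappeared at the hearing.

11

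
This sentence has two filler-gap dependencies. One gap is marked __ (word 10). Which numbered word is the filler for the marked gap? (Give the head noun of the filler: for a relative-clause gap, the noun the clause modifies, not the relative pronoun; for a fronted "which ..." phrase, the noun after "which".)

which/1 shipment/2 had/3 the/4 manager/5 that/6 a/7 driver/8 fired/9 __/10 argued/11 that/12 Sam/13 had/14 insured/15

5

The marked gap is inside the relative clause, the direct object of "fired".
Its filler is the head noun "manager" (via "that"), at word 5.
(The other dependency links word 2 to a gap after word 15.)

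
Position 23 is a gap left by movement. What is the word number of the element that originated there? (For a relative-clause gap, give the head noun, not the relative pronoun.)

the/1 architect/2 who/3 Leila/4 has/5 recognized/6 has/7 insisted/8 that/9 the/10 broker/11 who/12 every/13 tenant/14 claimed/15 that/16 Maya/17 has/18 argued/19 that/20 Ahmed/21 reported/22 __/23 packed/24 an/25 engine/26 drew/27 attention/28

11

The gap at 23 is the subject of "packed", inside a relative clause.
The relative pronoun is "who" (word 12); it is bound by the head noun immediately before it.
Its filler is the head noun "broker", at word 11.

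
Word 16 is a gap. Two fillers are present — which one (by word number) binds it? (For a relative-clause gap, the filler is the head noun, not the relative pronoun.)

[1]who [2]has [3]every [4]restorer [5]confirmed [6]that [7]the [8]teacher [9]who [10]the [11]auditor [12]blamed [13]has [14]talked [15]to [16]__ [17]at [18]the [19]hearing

The marked gap is the object of the preposition "to" of "talked".
Its filler is the fronted wh-phrase "who", at word 1.
(The other dependency links word 8 to a gap after word 12.)

1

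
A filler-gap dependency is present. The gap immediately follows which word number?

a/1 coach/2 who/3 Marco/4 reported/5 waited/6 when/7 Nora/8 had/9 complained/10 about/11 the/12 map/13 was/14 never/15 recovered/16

The displaced element is "a coach" (word 2).
It is linked across 1 clause boundary (Ø).
It functions as the subject of "waited", so the gap sits immediately after word 5 ("reported").
Base order: Marco reported that a coach waited when Nora had complained about the map.

5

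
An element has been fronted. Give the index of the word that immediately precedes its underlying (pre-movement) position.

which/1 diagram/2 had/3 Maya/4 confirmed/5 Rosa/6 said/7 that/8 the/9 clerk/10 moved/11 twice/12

The displaced element is "which diagram" (word 2).
It is linked across 2 clause boundaries (Ø → that).
It functions as the direct object of "moved", so the gap sits immediately after word 11 ("moved").
Base order: Maya had confirmed Rosa said that the clerk moved which diagram twice.

11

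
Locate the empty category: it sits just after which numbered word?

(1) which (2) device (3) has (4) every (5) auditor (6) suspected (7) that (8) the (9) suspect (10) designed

10

The displaced element is "which device" (word 2).
It is linked across 1 clause boundary (that).
It functions as the direct object of "designed", so the gap sits immediately after word 10 ("designed").
Base order: Every auditor has suspected that the suspect designed which device.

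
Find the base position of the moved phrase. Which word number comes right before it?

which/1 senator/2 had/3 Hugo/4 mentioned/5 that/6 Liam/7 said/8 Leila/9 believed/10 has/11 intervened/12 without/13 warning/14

The displaced element is "which senator" (word 2).
It is linked across 3 clause boundaries (that → Ø → Ø).
It functions as the subject of "intervened", so the gap sits immediately after word 10 ("believed").
Base order: Hugo had mentioned that Liam said Leila believed that which senator has intervened without warning.

10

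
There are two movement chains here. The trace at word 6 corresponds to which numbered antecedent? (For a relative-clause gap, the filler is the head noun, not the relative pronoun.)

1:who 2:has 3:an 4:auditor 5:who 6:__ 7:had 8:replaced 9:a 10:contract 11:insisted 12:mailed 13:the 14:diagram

4

The marked gap is inside the relative clause, the subject of "replaced".
Its filler is the head noun "auditor" (via "who"), at word 4.
(The other dependency links word 1 to a gap after word 11.)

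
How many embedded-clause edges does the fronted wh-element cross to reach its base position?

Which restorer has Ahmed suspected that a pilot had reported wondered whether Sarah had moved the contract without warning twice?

2

"which restorer" is extracted from the subject of "wondered".
Boundaries crossed, outermost first: [that], [Ø] — 2 in total.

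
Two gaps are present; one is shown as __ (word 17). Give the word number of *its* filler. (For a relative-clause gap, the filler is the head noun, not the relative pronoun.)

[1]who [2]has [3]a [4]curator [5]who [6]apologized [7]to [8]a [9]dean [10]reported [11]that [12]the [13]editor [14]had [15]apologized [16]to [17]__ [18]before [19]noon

The marked gap is the object of the preposition "to" of "apologized".
Its filler is the fronted wh-phrase "who", at word 1.
(The other dependency links word 4 to a gap after word 5.)

1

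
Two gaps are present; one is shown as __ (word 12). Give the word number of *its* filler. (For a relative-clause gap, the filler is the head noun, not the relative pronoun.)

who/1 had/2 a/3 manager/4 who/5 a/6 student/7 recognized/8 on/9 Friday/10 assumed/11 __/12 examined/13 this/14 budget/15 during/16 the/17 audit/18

The marked gap is the subject of "examined".
Its filler is the fronted wh-phrase "who", at word 1.
(The other dependency links word 4 to a gap after word 8.)

1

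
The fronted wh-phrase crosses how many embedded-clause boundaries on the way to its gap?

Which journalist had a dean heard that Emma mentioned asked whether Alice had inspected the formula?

2

"which journalist" is extracted from the subject of "asked".
Boundaries crossed, outermost first: [that], [Ø] — 2 in total.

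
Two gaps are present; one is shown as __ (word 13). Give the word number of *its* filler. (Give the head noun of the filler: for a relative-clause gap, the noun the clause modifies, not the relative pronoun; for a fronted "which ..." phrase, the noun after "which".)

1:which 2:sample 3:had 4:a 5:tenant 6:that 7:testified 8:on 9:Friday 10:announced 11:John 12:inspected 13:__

The marked gap is the direct object of "inspected".
Its filler is the fronted wh-phrase "which sample", at word 2.
(The other dependency links word 5 to a gap after word 6.)

2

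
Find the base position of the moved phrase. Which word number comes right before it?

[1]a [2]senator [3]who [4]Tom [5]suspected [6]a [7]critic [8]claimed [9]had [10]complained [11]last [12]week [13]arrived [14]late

8

The displaced element is "a senator" (word 2).
It is linked across 2 clause boundaries (Ø → Ø).
It functions as the subject of "complained", so the gap sits immediately after word 8 ("claimed").
Base order: Tom suspected a critic claimed that a senator had complained last week.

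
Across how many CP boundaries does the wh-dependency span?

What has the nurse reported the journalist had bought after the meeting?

"what" is extracted from the object of "bought".
Boundaries crossed, outermost first: [Ø] — 1 in total.

1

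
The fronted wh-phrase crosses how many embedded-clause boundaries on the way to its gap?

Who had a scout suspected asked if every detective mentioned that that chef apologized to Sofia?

1

"who" is extracted from the subject of "asked".
Boundaries crossed, outermost first: [Ø] — 1 in total.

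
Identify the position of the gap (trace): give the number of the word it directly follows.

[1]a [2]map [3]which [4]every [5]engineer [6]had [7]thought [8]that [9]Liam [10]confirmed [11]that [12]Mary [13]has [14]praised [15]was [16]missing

14

The displaced element is "a map" (word 2).
It is linked across 2 clause boundaries (that → that).
It functions as the direct object of "praised", so the gap sits immediately after word 14 ("praised").
Base order: Every engineer had thought that Liam confirmed that Mary has praised a map.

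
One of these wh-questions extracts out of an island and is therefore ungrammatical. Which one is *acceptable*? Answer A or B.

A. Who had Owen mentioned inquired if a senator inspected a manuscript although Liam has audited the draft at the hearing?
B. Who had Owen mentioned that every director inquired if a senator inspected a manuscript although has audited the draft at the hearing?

A

In B, the wh-phrase is extracted from inside a wh-island (introduced by "if"), which blocks movement.
In A, the extraction path crosses only that-complement boundaries, which are transparent.
So A is grammatical.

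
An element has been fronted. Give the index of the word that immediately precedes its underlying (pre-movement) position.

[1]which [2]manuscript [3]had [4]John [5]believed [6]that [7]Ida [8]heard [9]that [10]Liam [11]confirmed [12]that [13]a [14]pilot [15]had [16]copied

16

The displaced element is "which manuscript" (word 2).
It is linked across 3 clause boundaries (that → that → that).
It functions as the direct object of "copied", so the gap sits immediately after word 16 ("copied").
Base order: John had believed that Ida heard that Liam confirmed that a pilot had copied which manuscript.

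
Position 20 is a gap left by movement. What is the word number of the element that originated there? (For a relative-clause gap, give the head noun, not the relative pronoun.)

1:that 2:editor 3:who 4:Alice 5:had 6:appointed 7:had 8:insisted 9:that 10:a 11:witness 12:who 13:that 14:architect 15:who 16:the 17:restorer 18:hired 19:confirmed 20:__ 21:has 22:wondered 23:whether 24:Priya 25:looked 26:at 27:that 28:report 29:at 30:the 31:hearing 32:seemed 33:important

11

The gap at 20 is the subject of "wondered", inside a relative clause.
The relative pronoun is "who" (word 12); it is bound by the head noun immediately before it.
Its filler is the head noun "witness", at word 11.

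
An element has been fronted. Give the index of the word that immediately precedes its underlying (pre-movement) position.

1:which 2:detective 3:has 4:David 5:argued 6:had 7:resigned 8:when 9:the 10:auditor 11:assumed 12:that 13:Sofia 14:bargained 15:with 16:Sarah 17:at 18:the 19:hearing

The displaced element is "which detective" (word 2).
It is linked across 1 clause boundary (Ø).
It functions as the subject of "resigned", so the gap sits immediately after word 5 ("argued").
Base order: David has argued which detective had resigned when the auditor assumed that Sofia bargained with Sarah at the hearing.

5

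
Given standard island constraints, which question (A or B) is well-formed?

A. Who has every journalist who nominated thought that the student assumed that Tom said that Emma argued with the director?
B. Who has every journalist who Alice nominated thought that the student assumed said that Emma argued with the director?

In A, the wh-phrase is extracted from inside a complex-NP island (relative clause) (introduced by "who"), which blocks movement.
In B, the extraction path crosses only that-complement boundaries, which are transparent.
So B is grammatical.

B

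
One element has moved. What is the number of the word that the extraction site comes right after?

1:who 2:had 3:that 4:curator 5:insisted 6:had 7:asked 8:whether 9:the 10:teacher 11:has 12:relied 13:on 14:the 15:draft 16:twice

The displaced element is "who" (word 1).
It is linked across 1 clause boundary (Ø).
It functions as the subject of "asked", so the gap sits immediately after word 5 ("insisted").
Base order: That curator had insisted who had asked whether the teacher has relied on the draft twice.

5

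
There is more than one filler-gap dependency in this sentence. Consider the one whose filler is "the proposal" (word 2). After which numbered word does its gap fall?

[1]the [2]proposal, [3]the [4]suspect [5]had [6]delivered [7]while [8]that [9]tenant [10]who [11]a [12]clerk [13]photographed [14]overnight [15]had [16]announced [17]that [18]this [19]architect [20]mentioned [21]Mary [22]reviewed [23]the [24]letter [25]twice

6

The displaced element is "the proposal" (word 2).
It functions as the direct object of "delivered", so the gap sits immediately after word 6 ("delivered").
Base order: The suspect had delivered the proposal while that tenant who a clerk photographed overnight had announced that this architect mentioned Mary reviewed the letter twice.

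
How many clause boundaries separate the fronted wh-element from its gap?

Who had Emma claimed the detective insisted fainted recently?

2

"who" is extracted from the subject of "fainted".
Boundaries crossed, outermost first: [Ø], [Ø] — 2 in total.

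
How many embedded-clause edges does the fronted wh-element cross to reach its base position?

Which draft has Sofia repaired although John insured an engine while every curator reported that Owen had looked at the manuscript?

"which draft" originates inside the matrix clause — no clause boundary is crossed.

0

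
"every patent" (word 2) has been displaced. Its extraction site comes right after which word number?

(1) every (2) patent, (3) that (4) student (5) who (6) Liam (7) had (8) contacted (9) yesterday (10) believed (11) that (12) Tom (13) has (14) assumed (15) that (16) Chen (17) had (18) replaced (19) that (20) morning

18

The displaced element is "every patent" (word 2).
It is linked across 2 clause boundaries (that → that).
It functions as the direct object of "replaced", so the gap sits immediately after word 18 ("replaced").
Base order: That student who Liam had contacted yesterday believed that Tom has assumed that Chen had replaced every patent that morning.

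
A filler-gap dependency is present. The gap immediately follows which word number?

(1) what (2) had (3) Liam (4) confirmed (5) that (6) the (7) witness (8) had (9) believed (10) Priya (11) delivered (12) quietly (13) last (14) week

The displaced element is "what" (word 1).
It is linked across 2 clause boundaries (that → Ø).
It functions as the direct object of "delivered", so the gap sits immediately after word 11 ("delivered").
Base order: Liam had confirmed that the witness had believed Priya delivered what quietly last week.

11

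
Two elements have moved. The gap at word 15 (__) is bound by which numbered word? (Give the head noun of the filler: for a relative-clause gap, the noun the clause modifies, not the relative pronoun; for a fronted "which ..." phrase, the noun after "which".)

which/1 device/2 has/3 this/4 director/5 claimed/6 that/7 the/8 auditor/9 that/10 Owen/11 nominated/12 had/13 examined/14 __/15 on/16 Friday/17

The marked gap is the direct object of "examined".
Its filler is the fronted wh-phrase "which device", at word 2.
(The other dependency links word 9 to a gap after word 12.)

2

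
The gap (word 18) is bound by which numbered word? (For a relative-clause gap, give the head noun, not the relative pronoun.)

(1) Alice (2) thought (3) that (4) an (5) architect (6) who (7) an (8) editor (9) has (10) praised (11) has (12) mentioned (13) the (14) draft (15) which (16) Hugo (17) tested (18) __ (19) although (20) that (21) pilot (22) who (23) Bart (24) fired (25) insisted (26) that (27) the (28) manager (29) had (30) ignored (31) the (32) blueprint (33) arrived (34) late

14

The gap at 18 is the object of "tested", inside a relative clause.
The relative pronoun is "which" (word 15); it is bound by the head noun immediately before it.
Its filler is the head noun "draft", at word 14.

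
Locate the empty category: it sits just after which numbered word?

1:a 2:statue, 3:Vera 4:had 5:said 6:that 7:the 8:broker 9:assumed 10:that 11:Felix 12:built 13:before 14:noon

The displaced element is "a statue" (word 2).
It is linked across 2 clause boundaries (that → that).
It functions as the direct object of "built", so the gap sits immediately after word 12 ("built").
Base order: Vera had said that the broker assumed that Felix built a statue before noon.

12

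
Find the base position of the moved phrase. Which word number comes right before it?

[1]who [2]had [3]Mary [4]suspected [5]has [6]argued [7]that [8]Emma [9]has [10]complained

The displaced element is "who" (word 1).
It is linked across 1 clause boundary (Ø).
It functions as the subject of "argued", so the gap sits immediately after word 4 ("suspected").
Base order: Mary had suspected that who has argued that Emma has complained.

4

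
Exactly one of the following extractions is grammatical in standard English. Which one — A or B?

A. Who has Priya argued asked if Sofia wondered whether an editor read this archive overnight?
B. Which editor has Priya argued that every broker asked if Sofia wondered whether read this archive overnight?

A

In B, the wh-phrase is extracted from inside a wh-island (introduced by "if"), which blocks movement.
In A, the extraction path crosses only that-complement boundaries, which are transparent.
So A is grammatical.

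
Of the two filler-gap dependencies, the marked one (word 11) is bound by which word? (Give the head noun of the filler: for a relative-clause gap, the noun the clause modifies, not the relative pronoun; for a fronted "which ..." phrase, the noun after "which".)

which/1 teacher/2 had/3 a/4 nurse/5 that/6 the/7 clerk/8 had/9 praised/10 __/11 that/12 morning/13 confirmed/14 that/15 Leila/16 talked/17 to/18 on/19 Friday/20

The marked gap is inside the relative clause, the direct object of "praised".
Its filler is the head noun "nurse" (via "that"), at word 5.
(The other dependency links word 2 to a gap after word 18.)

5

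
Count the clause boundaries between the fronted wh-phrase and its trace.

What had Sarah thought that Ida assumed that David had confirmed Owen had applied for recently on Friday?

3

"what" is extracted from the PP object of "applied".
Boundaries crossed, outermost first: [that], [that], [Ø] — 3 in total.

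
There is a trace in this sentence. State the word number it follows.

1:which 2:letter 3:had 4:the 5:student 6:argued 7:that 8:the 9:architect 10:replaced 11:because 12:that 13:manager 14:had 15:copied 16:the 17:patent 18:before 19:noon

10

The displaced element is "which letter" (word 2).
It is linked across 1 clause boundary (that).
It functions as the direct object of "replaced", so the gap sits immediately after word 10 ("replaced").
Base order: The student had argued that the architect replaced which letter because that manager had copied the patent before noon.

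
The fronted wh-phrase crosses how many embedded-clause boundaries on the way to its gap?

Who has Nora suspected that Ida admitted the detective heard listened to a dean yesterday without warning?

3

"who" is extracted from the subject of "listened".
Boundaries crossed, outermost first: [that], [Ø], [Ø] — 3 in total.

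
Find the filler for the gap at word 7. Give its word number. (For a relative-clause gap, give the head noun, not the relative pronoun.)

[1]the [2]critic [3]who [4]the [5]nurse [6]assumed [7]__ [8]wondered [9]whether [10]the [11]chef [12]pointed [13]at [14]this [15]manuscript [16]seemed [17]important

The gap at 7 is the subject of "wondered", inside a relative clause.
The relative pronoun is "who" (word 3); it is bound by the head noun immediately before it.
Its filler is the head noun "critic", at word 2.

2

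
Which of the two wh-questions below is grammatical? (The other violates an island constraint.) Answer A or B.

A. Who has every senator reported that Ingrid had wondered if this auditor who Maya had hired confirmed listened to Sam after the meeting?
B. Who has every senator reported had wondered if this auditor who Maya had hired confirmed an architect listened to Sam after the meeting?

B

In A, the wh-phrase is extracted from inside a wh-island (introduced by "if"), which blocks movement.
In B, the extraction path crosses only that-complement boundaries, which are transparent.
So B is grammatical.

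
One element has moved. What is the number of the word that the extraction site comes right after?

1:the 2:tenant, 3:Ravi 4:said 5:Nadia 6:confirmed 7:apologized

6

The displaced element is "the tenant" (word 2).
It is linked across 2 clause boundaries (Ø → Ø).
It functions as the subject of "apologized", so the gap sits immediately after word 6 ("confirmed").
Base order: Ravi said Nadia confirmed that the tenant apologized.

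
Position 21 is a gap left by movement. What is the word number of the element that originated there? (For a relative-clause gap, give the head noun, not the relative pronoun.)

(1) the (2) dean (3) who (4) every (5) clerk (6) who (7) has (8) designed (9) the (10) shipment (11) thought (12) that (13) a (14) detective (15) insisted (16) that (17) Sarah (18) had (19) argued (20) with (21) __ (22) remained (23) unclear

The gap at 21 is the prepositional object of "argued", inside a relative clause.
The relative pronoun is "who" (word 3); it is bound by the head noun immediately before it.
Its filler is the head noun "dean", at word 2.

2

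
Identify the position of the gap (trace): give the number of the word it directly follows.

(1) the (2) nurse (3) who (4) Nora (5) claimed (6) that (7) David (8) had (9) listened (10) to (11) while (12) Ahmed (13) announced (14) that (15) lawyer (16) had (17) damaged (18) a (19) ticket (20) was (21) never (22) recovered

10

The displaced element is "the nurse" (word 2).
It is linked across 1 clause boundary (that).
It functions as the object of the preposition "to" of "listened", so the gap sits immediately after word 10 ("to").
Base order: Nora claimed that David had listened to the nurse while Ahmed announced that lawyer had damaged a ticket.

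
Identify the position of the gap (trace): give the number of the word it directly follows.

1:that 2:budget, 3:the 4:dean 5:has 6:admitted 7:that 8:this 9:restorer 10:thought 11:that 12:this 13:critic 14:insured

The displaced element is "that budget" (word 2).
It is linked across 2 clause boundaries (that → that).
It functions as the direct object of "insured", so the gap sits immediately after word 14 ("insured").
Base order: The dean has admitted that this restorer thought that this critic insured that budget.

14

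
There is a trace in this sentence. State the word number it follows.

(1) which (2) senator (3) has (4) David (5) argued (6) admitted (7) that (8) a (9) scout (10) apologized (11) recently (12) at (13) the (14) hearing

The displaced element is "which senator" (word 2).
It is linked across 1 clause boundary (Ø).
It functions as the subject of "admitted", so the gap sits immediately after word 5 ("argued").
Base order: David has argued that which senator admitted that a scout apologized recently at the hearing.

5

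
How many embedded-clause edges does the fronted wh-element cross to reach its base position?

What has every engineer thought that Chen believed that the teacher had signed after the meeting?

"what" is extracted from the object of "signed".
Boundaries crossed, outermost first: [that], [that] — 2 in total.

2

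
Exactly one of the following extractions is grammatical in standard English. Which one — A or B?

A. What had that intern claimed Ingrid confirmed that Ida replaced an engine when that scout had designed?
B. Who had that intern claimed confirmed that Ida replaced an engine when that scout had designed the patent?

B

In A, the wh-phrase is extracted from inside an adjunct island (introduced by "when"), which blocks movement.
In B, the extraction path crosses only that-complement boundaries, which are transparent.
So B is grammatical.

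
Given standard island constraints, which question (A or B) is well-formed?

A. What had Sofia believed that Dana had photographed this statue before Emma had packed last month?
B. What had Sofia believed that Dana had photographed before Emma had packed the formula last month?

B

In A, the wh-phrase is extracted from inside an adjunct island (introduced by "before"), which blocks movement.
In B, the extraction path crosses only that-complement boundaries, which are transparent.
So B is grammatical.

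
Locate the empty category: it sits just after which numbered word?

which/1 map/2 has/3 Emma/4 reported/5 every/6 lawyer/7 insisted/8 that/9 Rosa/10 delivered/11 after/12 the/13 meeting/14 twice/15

11

The displaced element is "which map" (word 2).
It is linked across 2 clause boundaries (Ø → that).
It functions as the direct object of "delivered", so the gap sits immediately after word 11 ("delivered").
Base order: Emma has reported every lawyer insisted that Rosa delivered which map after the meeting twice.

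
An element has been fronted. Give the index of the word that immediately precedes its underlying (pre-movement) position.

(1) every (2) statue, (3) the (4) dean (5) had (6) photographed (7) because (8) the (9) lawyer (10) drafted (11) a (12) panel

6

The displaced element is "every statue" (word 2).
It functions as the direct object of "photographed", so the gap sits immediately after word 6 ("photographed").
Base order: The dean had photographed every statue because the lawyer drafted a panel.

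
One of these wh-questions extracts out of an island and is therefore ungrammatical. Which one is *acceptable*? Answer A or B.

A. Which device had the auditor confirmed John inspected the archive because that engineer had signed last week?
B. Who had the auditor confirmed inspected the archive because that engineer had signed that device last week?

B

In A, the wh-phrase is extracted from inside an adjunct island (introduced by "because"), which blocks movement.
In B, the extraction path crosses only that-complement boundaries, which are transparent.
So B is grammatical.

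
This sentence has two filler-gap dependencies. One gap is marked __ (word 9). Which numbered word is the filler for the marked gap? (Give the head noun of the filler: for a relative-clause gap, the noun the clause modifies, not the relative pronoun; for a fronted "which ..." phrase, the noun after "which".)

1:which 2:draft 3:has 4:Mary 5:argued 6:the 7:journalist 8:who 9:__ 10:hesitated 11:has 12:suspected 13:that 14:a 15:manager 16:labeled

7

The marked gap is inside the relative clause, the subject of "hesitated".
Its filler is the head noun "journalist" (via "who"), at word 7.
(The other dependency links word 2 to a gap after word 16.)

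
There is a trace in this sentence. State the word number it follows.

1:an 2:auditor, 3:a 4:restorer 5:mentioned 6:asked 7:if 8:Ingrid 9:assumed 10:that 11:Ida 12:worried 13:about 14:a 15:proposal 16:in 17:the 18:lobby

The displaced element is "an auditor" (word 2).
It is linked across 1 clause boundary (Ø).
It functions as the subject of "asked", so the gap sits immediately after word 5 ("mentioned").
Base order: A restorer mentioned that an auditor asked if Ingrid assumed that Ida worried about a proposal in the lobby.

5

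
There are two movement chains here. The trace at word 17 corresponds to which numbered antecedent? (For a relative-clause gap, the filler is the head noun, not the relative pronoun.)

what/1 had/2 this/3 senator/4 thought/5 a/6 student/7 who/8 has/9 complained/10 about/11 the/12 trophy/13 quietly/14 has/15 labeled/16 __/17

1

The marked gap is the direct object of "labeled".
Its filler is the fronted wh-phrase "what", at word 1.
(The other dependency links word 7 to a gap after word 8.)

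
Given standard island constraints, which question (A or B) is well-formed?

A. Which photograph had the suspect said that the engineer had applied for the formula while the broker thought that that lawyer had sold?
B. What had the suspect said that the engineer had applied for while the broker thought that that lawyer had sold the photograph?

In A, the wh-phrase is extracted from inside an adjunct island (introduced by "while"), which blocks movement.
In B, the extraction path crosses only that-complement boundaries, which are transparent.
So B is grammatical.

B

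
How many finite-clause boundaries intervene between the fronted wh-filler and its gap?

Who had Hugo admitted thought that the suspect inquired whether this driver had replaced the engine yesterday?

"who" is extracted from the subject of "thought".
Boundaries crossed, outermost first: [Ø] — 1 in total.

1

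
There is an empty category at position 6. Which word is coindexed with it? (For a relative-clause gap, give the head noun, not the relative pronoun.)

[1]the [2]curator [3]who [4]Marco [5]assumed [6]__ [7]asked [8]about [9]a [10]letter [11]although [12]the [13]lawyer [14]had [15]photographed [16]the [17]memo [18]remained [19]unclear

2

The gap at 6 is the subject of "asked", inside a relative clause.
The relative pronoun is "who" (word 3); it is bound by the head noun immediately before it.
Its filler is the head noun "curator", at word 2.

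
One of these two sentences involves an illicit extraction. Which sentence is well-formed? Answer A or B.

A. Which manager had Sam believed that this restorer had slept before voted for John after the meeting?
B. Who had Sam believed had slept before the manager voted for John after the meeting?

In A, the wh-phrase is extracted from inside an adjunct island (introduced by "before"), which blocks movement.
In B, the extraction path crosses only that-complement boundaries, which are transparent.
So B is grammatical.

B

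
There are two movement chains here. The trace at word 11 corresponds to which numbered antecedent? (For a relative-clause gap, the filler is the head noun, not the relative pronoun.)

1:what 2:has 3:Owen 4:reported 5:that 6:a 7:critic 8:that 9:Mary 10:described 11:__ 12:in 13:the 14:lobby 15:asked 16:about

The marked gap is inside the relative clause, the direct object of "described".
Its filler is the head noun "critic" (via "that"), at word 7.
(The other dependency links word 1 to a gap after word 16.)

7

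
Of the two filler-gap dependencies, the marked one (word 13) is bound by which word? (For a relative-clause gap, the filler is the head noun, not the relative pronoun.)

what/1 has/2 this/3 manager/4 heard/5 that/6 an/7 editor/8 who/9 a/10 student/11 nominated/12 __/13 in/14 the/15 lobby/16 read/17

8

The marked gap is inside the relative clause, the direct object of "nominated".
Its filler is the head noun "editor" (via "who"), at word 8.
(The other dependency links word 1 to a gap after word 17.)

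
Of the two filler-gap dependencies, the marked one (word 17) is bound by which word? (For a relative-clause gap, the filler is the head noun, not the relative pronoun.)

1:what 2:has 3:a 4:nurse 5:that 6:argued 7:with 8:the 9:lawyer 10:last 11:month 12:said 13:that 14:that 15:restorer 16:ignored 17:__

The marked gap is the direct object of "ignored".
Its filler is the fronted wh-phrase "what", at word 1.
(The other dependency links word 4 to a gap after word 5.)

1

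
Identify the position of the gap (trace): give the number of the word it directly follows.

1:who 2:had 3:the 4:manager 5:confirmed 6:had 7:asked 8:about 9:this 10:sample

5

The displaced element is "who" (word 1).
It is linked across 1 clause boundary (Ø).
It functions as the subject of "asked", so the gap sits immediately after word 5 ("confirmed").
Base order: The manager had confirmed that who had asked about this sample.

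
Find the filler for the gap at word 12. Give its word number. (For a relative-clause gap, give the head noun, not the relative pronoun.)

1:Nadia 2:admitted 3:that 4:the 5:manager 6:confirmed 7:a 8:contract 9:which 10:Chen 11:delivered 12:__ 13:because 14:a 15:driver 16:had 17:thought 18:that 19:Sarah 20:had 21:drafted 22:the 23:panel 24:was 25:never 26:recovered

The gap at 12 is the object of "delivered", inside a relative clause.
The relative pronoun is "which" (word 9); it is bound by the head noun immediately before it.
Its filler is the head noun "contract", at word 8.

8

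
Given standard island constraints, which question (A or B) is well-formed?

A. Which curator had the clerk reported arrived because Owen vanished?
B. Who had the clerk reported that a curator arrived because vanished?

In B, the wh-phrase is extracted from inside an adjunct island (introduced by "because"), which blocks movement.
In A, the extraction path crosses only that-complement boundaries, which are transparent.
So A is grammatical.

A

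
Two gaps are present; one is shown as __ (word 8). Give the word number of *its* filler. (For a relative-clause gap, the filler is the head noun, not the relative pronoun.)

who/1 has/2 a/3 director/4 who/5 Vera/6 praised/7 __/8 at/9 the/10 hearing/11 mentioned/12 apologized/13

The marked gap is inside the relative clause, the direct object of "praised".
Its filler is the head noun "director" (via "who"), at word 4.
(The other dependency links word 1 to a gap after word 12.)

4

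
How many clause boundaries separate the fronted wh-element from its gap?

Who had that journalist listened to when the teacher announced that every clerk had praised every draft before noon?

"who" originates inside the matrix clause — no clause boundary is crossed.

0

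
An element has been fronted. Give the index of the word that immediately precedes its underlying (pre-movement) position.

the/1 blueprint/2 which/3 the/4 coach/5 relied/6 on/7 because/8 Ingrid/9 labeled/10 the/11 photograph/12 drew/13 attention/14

The displaced element is "the blueprint" (word 2).
It functions as the object of the preposition "on" of "relied", so the gap sits immediately after word 7 ("on").
Base order: The coach relied on the blueprint because Ingrid labeled the photograph.

7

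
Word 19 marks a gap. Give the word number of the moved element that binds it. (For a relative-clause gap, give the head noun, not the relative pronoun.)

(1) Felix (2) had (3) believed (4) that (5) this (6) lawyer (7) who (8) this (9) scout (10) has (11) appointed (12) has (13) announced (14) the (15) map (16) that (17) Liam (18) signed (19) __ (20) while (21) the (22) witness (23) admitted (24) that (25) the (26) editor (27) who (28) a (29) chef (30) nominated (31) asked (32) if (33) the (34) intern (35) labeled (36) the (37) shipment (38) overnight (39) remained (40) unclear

15

The gap at 19 is the object of "signed", inside a relative clause.
The relative pronoun is "that" (word 16); it is bound by the head noun immediately before it.
Its filler is the head noun "map", at word 15.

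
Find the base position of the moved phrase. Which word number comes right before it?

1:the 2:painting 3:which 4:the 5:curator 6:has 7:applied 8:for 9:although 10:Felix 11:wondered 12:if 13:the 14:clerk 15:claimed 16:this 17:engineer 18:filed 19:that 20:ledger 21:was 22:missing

8

The displaced element is "the painting" (word 2).
It functions as the object of the preposition "for" of "applied", so the gap sits immediately after word 8 ("for").
Base order: The curator has applied for the painting although Felix wondered if the clerk claimed this engineer filed that ledger.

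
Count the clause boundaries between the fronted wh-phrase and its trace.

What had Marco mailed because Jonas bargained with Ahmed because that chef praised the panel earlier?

"what" originates inside the matrix clause — no clause boundary is crossed.

0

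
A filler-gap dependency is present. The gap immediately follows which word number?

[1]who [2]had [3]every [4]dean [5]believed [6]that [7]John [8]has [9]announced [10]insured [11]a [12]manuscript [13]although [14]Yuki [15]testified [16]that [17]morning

9

The displaced element is "who" (word 1).
It is linked across 2 clause boundaries (that → Ø).
It functions as the subject of "insured", so the gap sits immediately after word 9 ("announced").
Base order: Every dean had believed that John has announced that who insured a manuscript although Yuki testified that morning.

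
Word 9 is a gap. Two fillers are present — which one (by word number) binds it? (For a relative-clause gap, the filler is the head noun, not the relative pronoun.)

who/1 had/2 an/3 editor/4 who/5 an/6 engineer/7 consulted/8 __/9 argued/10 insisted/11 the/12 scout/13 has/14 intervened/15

The marked gap is inside the relative clause, the direct object of "consulted".
Its filler is the head noun "editor" (via "who"), at word 4.
(The other dependency links word 1 to a gap after word 10.)

4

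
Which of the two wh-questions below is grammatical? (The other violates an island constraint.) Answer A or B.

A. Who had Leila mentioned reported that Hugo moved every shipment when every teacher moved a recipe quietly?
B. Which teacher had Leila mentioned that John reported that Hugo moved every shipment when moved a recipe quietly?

A

In B, the wh-phrase is extracted from inside an adjunct island (introduced by "when"), which blocks movement.
In A, the extraction path crosses only that-complement boundaries, which are transparent.
So A is grammatical.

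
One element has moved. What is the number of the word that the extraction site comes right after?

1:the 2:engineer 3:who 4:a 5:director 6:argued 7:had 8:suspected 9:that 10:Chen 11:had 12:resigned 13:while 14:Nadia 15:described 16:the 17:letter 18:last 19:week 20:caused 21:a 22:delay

The displaced element is "the engineer" (word 2).
It is linked across 1 clause boundary (Ø).
It functions as the subject of "suspected", so the gap sits immediately after word 6 ("argued").
Base order: A director argued the engineer had suspected that Chen had resigned while Nadia described the letter last week.

6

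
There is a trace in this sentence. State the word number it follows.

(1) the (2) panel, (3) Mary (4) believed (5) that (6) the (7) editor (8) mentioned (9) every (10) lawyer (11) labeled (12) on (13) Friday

11

The displaced element is "the panel" (word 2).
It is linked across 2 clause boundaries (that → Ø).
It functions as the direct object of "labeled", so the gap sits immediately after word 11 ("labeled").
Base order: Mary believed that the editor mentioned every lawyer labeled the panel on Friday.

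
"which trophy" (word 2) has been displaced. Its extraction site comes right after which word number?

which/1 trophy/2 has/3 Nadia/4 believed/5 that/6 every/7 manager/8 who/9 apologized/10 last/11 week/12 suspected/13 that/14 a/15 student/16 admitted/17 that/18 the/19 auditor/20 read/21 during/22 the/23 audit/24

The displaced element is "which trophy" (word 2).
It is linked across 3 clause boundaries (that → that → that).
It functions as the direct object of "read", so the gap sits immediately after word 21 ("read").
Base order: Nadia has believed that every manager who apologized last week suspected that a student admitted that the auditor read which trophy during the audit.

21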